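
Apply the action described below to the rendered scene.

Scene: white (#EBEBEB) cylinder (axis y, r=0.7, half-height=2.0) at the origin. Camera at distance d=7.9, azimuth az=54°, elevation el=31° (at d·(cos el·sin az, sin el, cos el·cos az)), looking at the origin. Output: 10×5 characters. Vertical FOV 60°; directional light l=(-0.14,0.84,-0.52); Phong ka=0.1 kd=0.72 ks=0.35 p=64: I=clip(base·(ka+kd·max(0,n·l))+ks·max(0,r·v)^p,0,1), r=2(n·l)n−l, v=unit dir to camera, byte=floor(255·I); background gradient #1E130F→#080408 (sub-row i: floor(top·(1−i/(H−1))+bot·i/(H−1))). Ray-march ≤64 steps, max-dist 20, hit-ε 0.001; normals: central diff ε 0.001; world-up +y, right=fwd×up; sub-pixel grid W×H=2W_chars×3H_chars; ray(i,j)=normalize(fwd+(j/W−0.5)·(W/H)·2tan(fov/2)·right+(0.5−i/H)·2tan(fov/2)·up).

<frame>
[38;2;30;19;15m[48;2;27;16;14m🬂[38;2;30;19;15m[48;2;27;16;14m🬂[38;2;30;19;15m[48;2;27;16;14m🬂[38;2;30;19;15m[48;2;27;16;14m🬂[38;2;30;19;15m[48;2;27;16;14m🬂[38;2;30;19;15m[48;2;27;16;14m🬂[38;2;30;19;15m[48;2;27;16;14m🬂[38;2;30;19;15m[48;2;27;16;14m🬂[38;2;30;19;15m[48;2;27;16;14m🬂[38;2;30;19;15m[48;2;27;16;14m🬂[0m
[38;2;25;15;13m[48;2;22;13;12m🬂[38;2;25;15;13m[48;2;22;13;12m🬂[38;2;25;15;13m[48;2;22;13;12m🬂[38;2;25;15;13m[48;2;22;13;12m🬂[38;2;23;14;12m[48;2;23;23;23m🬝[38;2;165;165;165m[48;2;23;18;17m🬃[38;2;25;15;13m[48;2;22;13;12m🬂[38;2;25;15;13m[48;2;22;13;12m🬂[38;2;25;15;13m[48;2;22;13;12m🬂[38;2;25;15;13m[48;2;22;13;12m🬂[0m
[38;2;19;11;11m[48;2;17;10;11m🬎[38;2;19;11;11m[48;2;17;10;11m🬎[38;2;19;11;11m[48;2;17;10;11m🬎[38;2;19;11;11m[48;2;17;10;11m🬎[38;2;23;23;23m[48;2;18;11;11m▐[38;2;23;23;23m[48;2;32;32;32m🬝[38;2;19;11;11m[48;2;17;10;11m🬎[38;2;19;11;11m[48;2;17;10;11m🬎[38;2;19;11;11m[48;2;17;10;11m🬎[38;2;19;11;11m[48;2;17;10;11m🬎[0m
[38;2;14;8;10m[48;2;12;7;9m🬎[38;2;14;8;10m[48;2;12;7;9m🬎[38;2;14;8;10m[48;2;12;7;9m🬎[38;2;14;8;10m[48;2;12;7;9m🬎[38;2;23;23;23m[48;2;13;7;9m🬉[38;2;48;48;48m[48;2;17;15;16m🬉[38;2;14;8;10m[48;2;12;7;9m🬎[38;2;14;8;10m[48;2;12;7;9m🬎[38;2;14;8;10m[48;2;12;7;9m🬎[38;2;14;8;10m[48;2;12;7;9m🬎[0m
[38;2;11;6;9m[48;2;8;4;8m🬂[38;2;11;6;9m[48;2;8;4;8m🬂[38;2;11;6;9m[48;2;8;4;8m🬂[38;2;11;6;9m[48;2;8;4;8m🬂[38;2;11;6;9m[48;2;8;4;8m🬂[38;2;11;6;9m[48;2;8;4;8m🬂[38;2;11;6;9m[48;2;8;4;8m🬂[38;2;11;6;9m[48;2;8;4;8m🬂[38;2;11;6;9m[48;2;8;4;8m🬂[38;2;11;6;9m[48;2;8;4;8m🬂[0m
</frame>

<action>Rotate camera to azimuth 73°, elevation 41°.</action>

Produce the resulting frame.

<frame>
[38;2;30;19;15m[48;2;27;16;14m🬂[38;2;30;19;15m[48;2;27;16;14m🬂[38;2;30;19;15m[48;2;27;16;14m🬂[38;2;30;19;15m[48;2;27;16;14m🬂[38;2;30;19;15m[48;2;27;16;14m🬂[38;2;30;19;15m[48;2;27;16;14m🬂[38;2;30;19;15m[48;2;27;16;14m🬂[38;2;30;19;15m[48;2;27;16;14m🬂[38;2;30;19;15m[48;2;27;16;14m🬂[38;2;30;19;15m[48;2;27;16;14m🬂[0m
[38;2;25;15;13m[48;2;22;13;12m🬂[38;2;25;15;13m[48;2;22;13;12m🬂[38;2;25;15;13m[48;2;22;13;12m🬂[38;2;25;15;13m[48;2;22;13;12m🬂[38;2;23;14;12m[48;2;165;165;165m🬝[38;2;165;165;165m[48;2;24;14;13m🬱[38;2;25;15;13m[48;2;22;13;12m🬂[38;2;25;15;13m[48;2;22;13;12m🬂[38;2;25;15;13m[48;2;22;13;12m🬂[38;2;25;15;13m[48;2;22;13;12m🬂[0m
[38;2;19;11;11m[48;2;17;10;11m🬎[38;2;19;11;11m[48;2;17;10;11m🬎[38;2;19;11;11m[48;2;17;10;11m🬎[38;2;19;11;11m[48;2;17;10;11m🬎[38;2;23;23;23m[48;2;18;11;11m▐[38;2;23;23;23m[48;2;53;53;53m▌[38;2;19;11;11m[48;2;17;10;11m🬎[38;2;19;11;11m[48;2;17;10;11m🬎[38;2;19;11;11m[48;2;17;10;11m🬎[38;2;19;11;11m[48;2;17;10;11m🬎[0m
[38;2;14;8;10m[48;2;12;7;9m🬎[38;2;14;8;10m[48;2;12;7;9m🬎[38;2;14;8;10m[48;2;12;7;9m🬎[38;2;14;8;10m[48;2;12;7;9m🬎[38;2;23;23;23m[48;2;13;7;9m🬁[38;2;75;75;75m[48;2;16;13;14m🬁[38;2;14;8;10m[48;2;12;7;9m🬎[38;2;14;8;10m[48;2;12;7;9m🬎[38;2;14;8;10m[48;2;12;7;9m🬎[38;2;14;8;10m[48;2;12;7;9m🬎[0m
[38;2;11;6;9m[48;2;8;4;8m🬂[38;2;11;6;9m[48;2;8;4;8m🬂[38;2;11;6;9m[48;2;8;4;8m🬂[38;2;11;6;9m[48;2;8;4;8m🬂[38;2;11;6;9m[48;2;8;4;8m🬂[38;2;11;6;9m[48;2;8;4;8m🬂[38;2;11;6;9m[48;2;8;4;8m🬂[38;2;11;6;9m[48;2;8;4;8m🬂[38;2;11;6;9m[48;2;8;4;8m🬂[38;2;11;6;9m[48;2;8;4;8m🬂[0m
</frame>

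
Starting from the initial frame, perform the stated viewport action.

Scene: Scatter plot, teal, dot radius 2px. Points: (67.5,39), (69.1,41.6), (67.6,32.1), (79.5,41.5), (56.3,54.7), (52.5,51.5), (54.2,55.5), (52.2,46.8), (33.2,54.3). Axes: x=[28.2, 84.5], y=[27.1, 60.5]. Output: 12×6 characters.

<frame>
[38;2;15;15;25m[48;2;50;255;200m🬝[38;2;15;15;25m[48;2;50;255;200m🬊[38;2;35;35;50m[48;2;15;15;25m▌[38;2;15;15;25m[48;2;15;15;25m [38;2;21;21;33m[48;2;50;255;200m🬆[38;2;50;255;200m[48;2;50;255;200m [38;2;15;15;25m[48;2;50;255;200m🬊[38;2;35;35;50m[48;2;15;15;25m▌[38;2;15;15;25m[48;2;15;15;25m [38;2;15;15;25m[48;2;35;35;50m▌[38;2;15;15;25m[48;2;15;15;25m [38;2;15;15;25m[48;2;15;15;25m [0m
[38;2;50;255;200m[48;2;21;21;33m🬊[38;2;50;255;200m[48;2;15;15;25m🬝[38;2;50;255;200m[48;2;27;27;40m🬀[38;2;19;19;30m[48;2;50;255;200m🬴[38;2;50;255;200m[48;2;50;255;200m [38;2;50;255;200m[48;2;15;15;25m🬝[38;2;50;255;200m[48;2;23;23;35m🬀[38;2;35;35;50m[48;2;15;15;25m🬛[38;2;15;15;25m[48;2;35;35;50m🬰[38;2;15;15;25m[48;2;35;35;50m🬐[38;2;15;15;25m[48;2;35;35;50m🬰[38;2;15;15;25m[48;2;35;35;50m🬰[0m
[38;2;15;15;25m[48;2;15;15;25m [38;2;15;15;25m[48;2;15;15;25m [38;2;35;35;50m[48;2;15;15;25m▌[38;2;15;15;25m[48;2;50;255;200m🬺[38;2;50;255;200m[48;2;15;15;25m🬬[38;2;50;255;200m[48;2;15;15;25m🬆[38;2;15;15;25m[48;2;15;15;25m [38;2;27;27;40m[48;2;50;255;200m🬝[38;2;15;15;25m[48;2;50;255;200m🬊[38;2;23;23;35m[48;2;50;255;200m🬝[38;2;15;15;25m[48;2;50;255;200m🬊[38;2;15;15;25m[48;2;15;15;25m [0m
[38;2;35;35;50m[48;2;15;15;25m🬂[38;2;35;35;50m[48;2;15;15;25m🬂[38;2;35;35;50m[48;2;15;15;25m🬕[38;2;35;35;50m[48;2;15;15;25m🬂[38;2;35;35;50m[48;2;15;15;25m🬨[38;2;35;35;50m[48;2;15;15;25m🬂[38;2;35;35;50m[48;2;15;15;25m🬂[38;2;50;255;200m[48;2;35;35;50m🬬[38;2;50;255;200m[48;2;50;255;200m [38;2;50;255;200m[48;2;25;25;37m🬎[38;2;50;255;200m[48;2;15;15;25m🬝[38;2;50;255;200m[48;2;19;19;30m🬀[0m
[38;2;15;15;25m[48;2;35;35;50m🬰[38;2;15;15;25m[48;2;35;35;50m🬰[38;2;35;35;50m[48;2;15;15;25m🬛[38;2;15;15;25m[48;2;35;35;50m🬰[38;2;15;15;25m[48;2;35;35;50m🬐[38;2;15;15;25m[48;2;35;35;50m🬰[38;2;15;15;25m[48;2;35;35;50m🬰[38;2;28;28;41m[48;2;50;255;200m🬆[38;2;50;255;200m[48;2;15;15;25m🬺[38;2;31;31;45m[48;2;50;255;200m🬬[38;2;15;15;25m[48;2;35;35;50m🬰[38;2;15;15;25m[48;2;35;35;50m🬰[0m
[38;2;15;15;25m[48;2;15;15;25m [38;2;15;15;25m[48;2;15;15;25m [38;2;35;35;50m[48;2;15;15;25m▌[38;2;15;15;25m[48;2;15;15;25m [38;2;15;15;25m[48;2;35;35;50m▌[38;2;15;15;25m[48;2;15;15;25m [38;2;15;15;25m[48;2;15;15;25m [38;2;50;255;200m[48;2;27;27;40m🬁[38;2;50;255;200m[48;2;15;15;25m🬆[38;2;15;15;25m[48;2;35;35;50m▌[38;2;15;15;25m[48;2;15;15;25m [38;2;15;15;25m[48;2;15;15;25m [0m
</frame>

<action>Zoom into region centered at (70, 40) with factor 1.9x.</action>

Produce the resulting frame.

<frame>
[38;2;15;15;25m[48;2;15;15;25m [38;2;15;15;25m[48;2;15;15;25m [38;2;35;35;50m[48;2;15;15;25m▌[38;2;15;15;25m[48;2;15;15;25m [38;2;15;15;25m[48;2;35;35;50m▌[38;2;15;15;25m[48;2;15;15;25m [38;2;15;15;25m[48;2;15;15;25m [38;2;35;35;50m[48;2;15;15;25m▌[38;2;15;15;25m[48;2;15;15;25m [38;2;15;15;25m[48;2;35;35;50m▌[38;2;15;15;25m[48;2;15;15;25m [38;2;15;15;25m[48;2;15;15;25m [0m
[38;2;15;15;25m[48;2;35;35;50m🬰[38;2;15;15;25m[48;2;35;35;50m🬰[38;2;35;35;50m[48;2;15;15;25m🬛[38;2;15;15;25m[48;2;35;35;50m🬰[38;2;27;27;40m[48;2;50;255;200m🬝[38;2;21;21;33m[48;2;50;255;200m🬊[38;2;15;15;25m[48;2;35;35;50m🬰[38;2;35;35;50m[48;2;15;15;25m🬛[38;2;15;15;25m[48;2;35;35;50m🬰[38;2;31;31;45m[48;2;50;255;200m🬬[38;2;15;15;25m[48;2;35;35;50m🬰[38;2;15;15;25m[48;2;35;35;50m🬰[0m
[38;2;15;15;25m[48;2;15;15;25m [38;2;15;15;25m[48;2;15;15;25m [38;2;35;35;50m[48;2;15;15;25m▌[38;2;15;15;25m[48;2;15;15;25m [38;2;50;255;200m[48;2;15;15;25m🬸[38;2;50;255;200m[48;2;15;15;25m🬝[38;2;50;255;200m[48;2;15;15;25m🬀[38;2;35;35;50m[48;2;15;15;25m▌[38;2;15;15;25m[48;2;50;255;200m🬐[38;2;50;255;200m[48;2;50;255;200m [38;2;15;15;25m[48;2;50;255;200m🬸[38;2;15;15;25m[48;2;15;15;25m [0m
[38;2;35;35;50m[48;2;15;15;25m🬂[38;2;35;35;50m[48;2;15;15;25m🬂[38;2;35;35;50m[48;2;15;15;25m🬕[38;2;50;255;200m[48;2;19;19;30m🬁[38;2;50;255;200m[48;2;15;15;25m🬬[38;2;50;255;200m[48;2;15;15;25m🬆[38;2;35;35;50m[48;2;15;15;25m🬂[38;2;35;35;50m[48;2;15;15;25m🬕[38;2;35;35;50m[48;2;15;15;25m🬂[38;2;50;255;200m[48;2;27;27;40m🬀[38;2;35;35;50m[48;2;15;15;25m🬂[38;2;35;35;50m[48;2;15;15;25m🬂[0m
[38;2;15;15;25m[48;2;35;35;50m🬰[38;2;15;15;25m[48;2;35;35;50m🬰[38;2;35;35;50m[48;2;15;15;25m🬛[38;2;15;15;25m[48;2;35;35;50m🬰[38;2;27;27;40m[48;2;50;255;200m🬝[38;2;15;15;25m[48;2;35;35;50m🬰[38;2;15;15;25m[48;2;35;35;50m🬰[38;2;35;35;50m[48;2;15;15;25m🬛[38;2;15;15;25m[48;2;35;35;50m🬰[38;2;15;15;25m[48;2;35;35;50m🬐[38;2;15;15;25m[48;2;35;35;50m🬰[38;2;15;15;25m[48;2;35;35;50m🬰[0m
[38;2;15;15;25m[48;2;15;15;25m [38;2;15;15;25m[48;2;15;15;25m [38;2;35;35;50m[48;2;15;15;25m▌[38;2;15;15;25m[48;2;50;255;200m🬴[38;2;50;255;200m[48;2;50;255;200m [38;2;50;255;200m[48;2;15;15;25m🬛[38;2;15;15;25m[48;2;15;15;25m [38;2;35;35;50m[48;2;15;15;25m▌[38;2;15;15;25m[48;2;15;15;25m [38;2;15;15;25m[48;2;35;35;50m▌[38;2;15;15;25m[48;2;15;15;25m [38;2;15;15;25m[48;2;15;15;25m [0m
</frame>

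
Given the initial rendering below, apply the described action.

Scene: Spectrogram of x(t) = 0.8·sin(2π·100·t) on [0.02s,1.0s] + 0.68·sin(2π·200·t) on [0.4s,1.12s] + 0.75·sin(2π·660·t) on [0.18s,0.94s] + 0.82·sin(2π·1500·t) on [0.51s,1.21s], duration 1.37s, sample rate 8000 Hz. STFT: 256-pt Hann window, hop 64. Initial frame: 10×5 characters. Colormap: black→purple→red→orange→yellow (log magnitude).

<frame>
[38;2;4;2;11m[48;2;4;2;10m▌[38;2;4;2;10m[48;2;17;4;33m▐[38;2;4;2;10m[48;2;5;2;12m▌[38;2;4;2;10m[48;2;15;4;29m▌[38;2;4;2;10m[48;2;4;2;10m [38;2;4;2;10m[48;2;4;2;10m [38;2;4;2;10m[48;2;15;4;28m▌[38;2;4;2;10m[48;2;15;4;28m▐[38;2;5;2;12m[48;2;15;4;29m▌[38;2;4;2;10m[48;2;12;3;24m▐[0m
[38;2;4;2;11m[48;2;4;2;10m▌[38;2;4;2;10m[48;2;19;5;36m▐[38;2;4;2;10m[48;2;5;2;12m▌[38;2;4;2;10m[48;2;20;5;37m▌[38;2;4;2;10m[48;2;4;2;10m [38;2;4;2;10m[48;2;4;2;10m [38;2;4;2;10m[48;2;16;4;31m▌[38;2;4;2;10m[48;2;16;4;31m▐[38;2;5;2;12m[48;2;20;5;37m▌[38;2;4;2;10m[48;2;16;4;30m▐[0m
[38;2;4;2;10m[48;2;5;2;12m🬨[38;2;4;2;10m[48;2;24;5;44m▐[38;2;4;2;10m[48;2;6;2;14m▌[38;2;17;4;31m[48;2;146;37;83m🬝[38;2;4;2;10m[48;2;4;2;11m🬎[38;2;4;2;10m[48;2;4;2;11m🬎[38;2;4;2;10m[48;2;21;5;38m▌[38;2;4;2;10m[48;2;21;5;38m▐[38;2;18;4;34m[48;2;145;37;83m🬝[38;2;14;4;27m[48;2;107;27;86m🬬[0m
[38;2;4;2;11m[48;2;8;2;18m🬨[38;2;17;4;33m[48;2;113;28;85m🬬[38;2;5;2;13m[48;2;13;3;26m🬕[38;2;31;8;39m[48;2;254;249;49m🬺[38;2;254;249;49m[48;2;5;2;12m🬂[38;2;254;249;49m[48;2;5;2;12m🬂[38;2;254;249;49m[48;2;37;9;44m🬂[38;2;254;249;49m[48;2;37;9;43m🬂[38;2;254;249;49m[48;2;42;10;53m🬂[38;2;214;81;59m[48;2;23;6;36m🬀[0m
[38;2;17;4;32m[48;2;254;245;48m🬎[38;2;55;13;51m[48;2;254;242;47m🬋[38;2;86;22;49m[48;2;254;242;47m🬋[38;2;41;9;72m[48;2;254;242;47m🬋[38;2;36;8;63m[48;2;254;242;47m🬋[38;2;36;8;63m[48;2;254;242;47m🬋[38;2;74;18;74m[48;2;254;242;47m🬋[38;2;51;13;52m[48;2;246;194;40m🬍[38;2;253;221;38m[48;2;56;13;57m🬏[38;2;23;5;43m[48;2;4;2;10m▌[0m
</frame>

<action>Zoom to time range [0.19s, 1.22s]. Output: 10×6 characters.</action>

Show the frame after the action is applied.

<frame>
[38;2;4;2;10m[48;2;4;2;10m [38;2;4;2;10m[48;2;4;2;10m [38;2;5;2;12m[48;2;4;2;10m▌[38;2;4;2;10m[48;2;15;4;30m▐[38;2;4;2;10m[48;2;4;2;10m [38;2;4;2;10m[48;2;4;2;10m [38;2;4;2;10m[48;2;4;2;10m [38;2;8;2;17m[48;2;16;4;30m▐[38;2;4;2;11m[48;2;4;2;10m▌[38;2;5;2;12m[48;2;4;2;10m▌[0m
[38;2;4;2;10m[48;2;4;2;10m [38;2;4;2;10m[48;2;4;2;10m [38;2;5;2;12m[48;2;4;2;10m▌[38;2;4;2;10m[48;2;19;4;35m▐[38;2;4;2;10m[48;2;4;2;10m [38;2;4;2;10m[48;2;4;2;10m [38;2;4;2;10m[48;2;4;2;10m [38;2;8;2;17m[48;2;17;4;32m▐[38;2;4;2;11m[48;2;4;2;10m▌[38;2;5;2;12m[48;2;4;2;10m▌[0m
[38;2;4;2;10m[48;2;4;2;10m [38;2;4;2;10m[48;2;4;2;11m🬕[38;2;4;2;10m[48;2;6;2;13m🬨[38;2;4;2;10m[48;2;29;7;52m▐[38;2;4;2;10m[48;2;4;2;10m [38;2;4;2;10m[48;2;4;2;10m [38;2;4;2;10m[48;2;4;2;10m [38;2;9;3;19m[48;2;20;5;37m▐[38;2;4;2;10m[48;2;5;2;11m▐[38;2;4;2;10m[48;2;6;2;13m🬨[0m
[38;2;4;2;10m[48;2;4;2;10m [38;2;4;2;10m[48;2;5;2;11m🬕[38;2;4;2;10m[48;2;7;2;15m▐[38;2;22;5;38m[48;2;244;200;47m🬊[38;2;5;2;12m[48;2;254;249;49m🬎[38;2;5;2;12m[48;2;254;249;49m🬎[38;2;5;2;12m[48;2;254;249;49m🬎[38;2;18;4;34m[48;2;254;249;49m🬎[38;2;6;2;13m[48;2;254;249;49m🬎[38;2;6;2;14m[48;2;254;249;49m🬎[0m
[38;2;4;2;10m[48;2;251;191;25m🬎[38;2;5;2;12m[48;2;251;191;25m🬎[38;2;7;2;16m[48;2;252;191;26m🬎[38;2;40;10;46m[48;2;252;191;26m🬎[38;2;4;2;10m[48;2;252;191;26m🬎[38;2;4;2;10m[48;2;252;191;26m🬎[38;2;4;2;10m[48;2;252;191;26m🬎[38;2;43;10;66m[48;2;252;192;26m🬬[38;2;4;2;11m[48;2;11;3;22m🬨[38;2;5;2;12m[48;2;16;4;31m🬨[0m
[38;2;8;2;17m[48;2;254;242;47m🬋[38;2;28;7;51m[48;2;254;242;47m🬋[38;2;202;72;64m[48;2;254;242;47m🬋[38;2;182;47;81m[48;2;254;242;47m🬋[38;2;181;47;81m[48;2;254;242;47m🬋[38;2;181;47;81m[48;2;254;242;47m🬋[38;2;181;47;81m[48;2;254;242;47m🬋[38;2;149;38;82m[48;2;254;243;47m🬍[38;2;69;17;44m[48;2;236;168;51m🬊[38;2;12;3;23m[48;2;241;166;38m🬨[0m
</frame>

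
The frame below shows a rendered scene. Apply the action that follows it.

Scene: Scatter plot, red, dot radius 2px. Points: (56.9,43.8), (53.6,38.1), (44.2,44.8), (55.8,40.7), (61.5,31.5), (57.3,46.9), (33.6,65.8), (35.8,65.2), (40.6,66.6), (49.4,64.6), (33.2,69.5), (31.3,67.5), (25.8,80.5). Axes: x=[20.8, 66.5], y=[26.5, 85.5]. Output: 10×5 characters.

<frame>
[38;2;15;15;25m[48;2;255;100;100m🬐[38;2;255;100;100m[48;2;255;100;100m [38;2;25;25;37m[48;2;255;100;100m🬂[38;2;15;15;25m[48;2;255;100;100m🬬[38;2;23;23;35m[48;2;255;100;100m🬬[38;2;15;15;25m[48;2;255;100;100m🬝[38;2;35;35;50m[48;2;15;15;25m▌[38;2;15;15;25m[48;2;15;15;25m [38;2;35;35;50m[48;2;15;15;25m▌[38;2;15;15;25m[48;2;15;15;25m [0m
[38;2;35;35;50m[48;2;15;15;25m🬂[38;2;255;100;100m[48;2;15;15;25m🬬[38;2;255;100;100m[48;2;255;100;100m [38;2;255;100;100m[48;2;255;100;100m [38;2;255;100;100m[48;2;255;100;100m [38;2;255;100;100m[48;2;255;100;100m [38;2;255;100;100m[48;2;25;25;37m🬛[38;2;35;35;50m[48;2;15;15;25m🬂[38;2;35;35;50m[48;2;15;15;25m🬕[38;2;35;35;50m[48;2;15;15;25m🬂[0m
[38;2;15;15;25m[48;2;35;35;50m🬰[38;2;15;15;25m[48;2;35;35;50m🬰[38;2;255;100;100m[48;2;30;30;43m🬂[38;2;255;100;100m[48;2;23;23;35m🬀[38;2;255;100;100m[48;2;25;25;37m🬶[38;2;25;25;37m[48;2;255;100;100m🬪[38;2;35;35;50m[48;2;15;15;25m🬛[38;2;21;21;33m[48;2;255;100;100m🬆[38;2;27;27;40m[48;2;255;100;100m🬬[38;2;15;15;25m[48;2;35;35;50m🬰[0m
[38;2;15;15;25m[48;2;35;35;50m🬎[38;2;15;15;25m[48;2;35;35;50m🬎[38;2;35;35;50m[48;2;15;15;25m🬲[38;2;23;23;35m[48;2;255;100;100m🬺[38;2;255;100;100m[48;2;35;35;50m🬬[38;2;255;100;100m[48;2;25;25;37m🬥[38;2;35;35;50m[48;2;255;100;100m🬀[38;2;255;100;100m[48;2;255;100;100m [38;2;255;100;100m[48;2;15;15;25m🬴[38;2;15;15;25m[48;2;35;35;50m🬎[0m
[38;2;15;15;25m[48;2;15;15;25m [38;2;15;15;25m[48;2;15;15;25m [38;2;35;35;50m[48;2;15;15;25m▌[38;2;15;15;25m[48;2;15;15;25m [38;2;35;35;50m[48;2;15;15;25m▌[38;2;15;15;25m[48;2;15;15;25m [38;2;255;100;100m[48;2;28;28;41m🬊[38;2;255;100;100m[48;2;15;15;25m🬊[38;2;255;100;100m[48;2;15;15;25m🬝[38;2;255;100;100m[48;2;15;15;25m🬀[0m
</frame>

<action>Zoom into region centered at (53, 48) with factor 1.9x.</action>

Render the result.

<frame>
[38;2;15;15;25m[48;2;15;15;25m [38;2;15;15;25m[48;2;15;15;25m [38;2;255;100;100m[48;2;28;28;41m🬊[38;2;255;100;100m[48;2;15;15;25m🬝[38;2;255;100;100m[48;2;23;23;35m🬀[38;2;15;15;25m[48;2;15;15;25m [38;2;35;35;50m[48;2;15;15;25m▌[38;2;15;15;25m[48;2;15;15;25m [38;2;35;35;50m[48;2;15;15;25m▌[38;2;15;15;25m[48;2;15;15;25m [0m
[38;2;35;35;50m[48;2;15;15;25m🬂[38;2;35;35;50m[48;2;15;15;25m🬂[38;2;35;35;50m[48;2;15;15;25m🬕[38;2;35;35;50m[48;2;15;15;25m🬂[38;2;35;35;50m[48;2;15;15;25m🬕[38;2;35;35;50m[48;2;15;15;25m🬂[38;2;27;27;40m[48;2;255;100;100m🬬[38;2;35;35;50m[48;2;15;15;25m🬂[38;2;35;35;50m[48;2;15;15;25m🬕[38;2;35;35;50m[48;2;15;15;25m🬂[0m
[38;2;21;21;33m[48;2;255;100;100m🬆[38;2;255;100;100m[48;2;15;15;25m🬺[38;2;27;27;40m[48;2;255;100;100m🬬[38;2;15;15;25m[48;2;35;35;50m🬰[38;2;35;35;50m[48;2;15;15;25m🬛[38;2;15;15;25m[48;2;255;100;100m🬀[38;2;255;100;100m[48;2;255;100;100m [38;2;20;20;31m[48;2;255;100;100m🬨[38;2;35;35;50m[48;2;15;15;25m🬛[38;2;15;15;25m[48;2;35;35;50m🬰[0m
[38;2;23;23;35m[48;2;255;100;100m🬺[38;2;255;100;100m[48;2;28;28;41m🬆[38;2;35;35;50m[48;2;15;15;25m🬲[38;2;19;19;30m[48;2;255;100;100m🬝[38;2;35;35;50m[48;2;255;100;100m🬀[38;2;255;100;100m[48;2;255;100;100m [38;2;255;100;100m[48;2;35;35;50m🬝[38;2;15;15;25m[48;2;35;35;50m🬎[38;2;35;35;50m[48;2;15;15;25m🬲[38;2;15;15;25m[48;2;35;35;50m🬎[0m
[38;2;15;15;25m[48;2;15;15;25m [38;2;15;15;25m[48;2;15;15;25m [38;2;35;35;50m[48;2;15;15;25m▌[38;2;15;15;25m[48;2;15;15;25m [38;2;255;100;100m[48;2;28;28;41m🬊[38;2;255;100;100m[48;2;15;15;25m🬂[38;2;35;35;50m[48;2;15;15;25m▌[38;2;15;15;25m[48;2;255;100;100m🬆[38;2;255;100;100m[48;2;15;15;25m🬺[38;2;15;15;25m[48;2;255;100;100m🬬[0m
</frame>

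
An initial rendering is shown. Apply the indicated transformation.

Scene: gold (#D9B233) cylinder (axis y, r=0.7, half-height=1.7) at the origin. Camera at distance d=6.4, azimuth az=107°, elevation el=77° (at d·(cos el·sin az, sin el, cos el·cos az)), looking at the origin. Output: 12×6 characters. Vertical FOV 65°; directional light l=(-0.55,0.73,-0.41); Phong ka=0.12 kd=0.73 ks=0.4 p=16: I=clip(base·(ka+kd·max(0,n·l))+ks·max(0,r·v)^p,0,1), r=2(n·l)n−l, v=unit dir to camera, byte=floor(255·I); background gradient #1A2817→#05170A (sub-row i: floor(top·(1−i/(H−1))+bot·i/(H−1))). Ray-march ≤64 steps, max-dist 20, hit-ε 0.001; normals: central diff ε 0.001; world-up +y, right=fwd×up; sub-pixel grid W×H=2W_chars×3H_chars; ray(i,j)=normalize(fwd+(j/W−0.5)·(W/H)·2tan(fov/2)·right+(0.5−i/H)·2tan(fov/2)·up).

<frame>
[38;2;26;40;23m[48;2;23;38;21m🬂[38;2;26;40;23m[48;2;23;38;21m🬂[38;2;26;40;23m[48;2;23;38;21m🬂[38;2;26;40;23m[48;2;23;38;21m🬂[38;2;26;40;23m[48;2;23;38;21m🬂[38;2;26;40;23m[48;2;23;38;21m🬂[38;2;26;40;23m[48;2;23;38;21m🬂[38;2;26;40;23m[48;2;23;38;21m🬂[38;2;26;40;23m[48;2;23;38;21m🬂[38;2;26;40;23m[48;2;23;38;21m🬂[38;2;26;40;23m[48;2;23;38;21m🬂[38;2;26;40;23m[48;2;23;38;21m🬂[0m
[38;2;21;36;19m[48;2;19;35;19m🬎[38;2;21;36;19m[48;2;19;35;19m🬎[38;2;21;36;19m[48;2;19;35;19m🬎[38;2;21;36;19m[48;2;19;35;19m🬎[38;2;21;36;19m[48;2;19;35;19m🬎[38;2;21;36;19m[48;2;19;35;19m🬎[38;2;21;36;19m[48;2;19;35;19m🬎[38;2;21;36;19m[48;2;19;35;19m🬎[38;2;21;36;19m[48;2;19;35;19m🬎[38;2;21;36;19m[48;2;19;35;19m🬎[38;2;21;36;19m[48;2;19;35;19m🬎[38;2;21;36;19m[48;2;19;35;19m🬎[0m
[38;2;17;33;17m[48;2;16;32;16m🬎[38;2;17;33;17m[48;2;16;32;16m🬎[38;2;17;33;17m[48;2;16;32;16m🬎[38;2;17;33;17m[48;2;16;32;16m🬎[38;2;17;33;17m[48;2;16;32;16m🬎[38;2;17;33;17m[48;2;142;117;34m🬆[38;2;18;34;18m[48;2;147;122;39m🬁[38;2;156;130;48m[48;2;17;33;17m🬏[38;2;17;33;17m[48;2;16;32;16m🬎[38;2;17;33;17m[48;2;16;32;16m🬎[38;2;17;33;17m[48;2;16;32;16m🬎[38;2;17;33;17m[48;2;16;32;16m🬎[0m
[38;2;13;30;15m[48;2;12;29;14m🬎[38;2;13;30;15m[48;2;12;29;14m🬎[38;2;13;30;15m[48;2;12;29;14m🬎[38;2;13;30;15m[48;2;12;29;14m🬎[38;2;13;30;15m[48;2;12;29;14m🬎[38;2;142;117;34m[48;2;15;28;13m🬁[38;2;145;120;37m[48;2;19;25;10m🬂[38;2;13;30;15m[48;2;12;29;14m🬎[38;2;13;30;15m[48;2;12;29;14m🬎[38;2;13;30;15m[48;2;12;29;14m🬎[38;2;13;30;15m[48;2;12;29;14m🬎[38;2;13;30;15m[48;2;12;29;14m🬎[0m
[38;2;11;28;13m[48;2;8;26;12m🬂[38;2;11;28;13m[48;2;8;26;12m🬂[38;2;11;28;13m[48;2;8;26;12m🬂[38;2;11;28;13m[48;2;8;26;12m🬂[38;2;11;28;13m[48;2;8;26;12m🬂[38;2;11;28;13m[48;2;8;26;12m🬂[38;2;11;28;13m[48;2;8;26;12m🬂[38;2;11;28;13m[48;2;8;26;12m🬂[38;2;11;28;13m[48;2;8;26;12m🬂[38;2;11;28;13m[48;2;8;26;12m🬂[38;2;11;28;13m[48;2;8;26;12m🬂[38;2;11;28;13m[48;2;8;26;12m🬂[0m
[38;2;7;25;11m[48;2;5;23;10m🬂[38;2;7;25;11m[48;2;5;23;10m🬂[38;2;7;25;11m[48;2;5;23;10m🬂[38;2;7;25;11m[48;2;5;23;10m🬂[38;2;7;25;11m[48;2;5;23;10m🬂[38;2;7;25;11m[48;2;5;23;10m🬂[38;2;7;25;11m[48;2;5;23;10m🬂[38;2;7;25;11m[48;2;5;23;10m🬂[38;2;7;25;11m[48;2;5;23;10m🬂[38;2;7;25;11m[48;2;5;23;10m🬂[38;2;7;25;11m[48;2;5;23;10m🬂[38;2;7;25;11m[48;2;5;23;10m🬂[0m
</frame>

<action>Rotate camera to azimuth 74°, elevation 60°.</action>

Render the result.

<frame>
[38;2;26;40;23m[48;2;23;38;21m🬂[38;2;26;40;23m[48;2;23;38;21m🬂[38;2;26;40;23m[48;2;23;38;21m🬂[38;2;26;40;23m[48;2;23;38;21m🬂[38;2;26;40;23m[48;2;23;38;21m🬂[38;2;26;40;23m[48;2;23;38;21m🬂[38;2;26;40;23m[48;2;23;38;21m🬂[38;2;26;40;23m[48;2;23;38;21m🬂[38;2;26;40;23m[48;2;23;38;21m🬂[38;2;26;40;23m[48;2;23;38;21m🬂[38;2;26;40;23m[48;2;23;38;21m🬂[38;2;26;40;23m[48;2;23;38;21m🬂[0m
[38;2;21;36;19m[48;2;19;35;19m🬎[38;2;21;36;19m[48;2;19;35;19m🬎[38;2;21;36;19m[48;2;19;35;19m🬎[38;2;21;36;19m[48;2;19;35;19m🬎[38;2;21;36;19m[48;2;19;35;19m🬎[38;2;21;36;19m[48;2;19;35;19m🬎[38;2;21;36;19m[48;2;19;35;19m🬎[38;2;21;36;19m[48;2;19;35;19m🬎[38;2;21;36;19m[48;2;19;35;19m🬎[38;2;21;36;19m[48;2;19;35;19m🬎[38;2;21;36;19m[48;2;19;35;19m🬎[38;2;21;36;19m[48;2;19;35;19m🬎[0m
[38;2;17;33;17m[48;2;16;32;16m🬎[38;2;17;33;17m[48;2;16;32;16m🬎[38;2;17;33;17m[48;2;16;32;16m🬎[38;2;17;33;17m[48;2;16;32;16m🬎[38;2;17;33;17m[48;2;16;32;16m🬎[38;2;185;160;77m[48;2;17;33;17m▐[38;2;219;194;111m[48;2;202;177;94m▐[38;2;17;33;17m[48;2;16;32;16m🬎[38;2;17;33;17m[48;2;16;32;16m🬎[38;2;17;33;17m[48;2;16;32;16m🬎[38;2;17;33;17m[48;2;16;32;16m🬎[38;2;17;33;17m[48;2;16;32;16m🬎[0m
[38;2;13;30;15m[48;2;12;29;14m🬎[38;2;13;30;15m[48;2;12;29;14m🬎[38;2;13;30;15m[48;2;12;29;14m🬎[38;2;13;30;15m[48;2;12;29;14m🬎[38;2;13;30;15m[48;2;12;29;14m🬎[38;2;13;30;15m[48;2;26;21;6m▌[38;2;26;21;6m[48;2;26;21;6m [38;2;13;30;15m[48;2;12;29;14m🬎[38;2;13;30;15m[48;2;12;29;14m🬎[38;2;13;30;15m[48;2;12;29;14m🬎[38;2;13;30;15m[48;2;12;29;14m🬎[38;2;13;30;15m[48;2;12;29;14m🬎[0m
[38;2;11;28;13m[48;2;8;26;12m🬂[38;2;11;28;13m[48;2;8;26;12m🬂[38;2;11;28;13m[48;2;8;26;12m🬂[38;2;11;28;13m[48;2;8;26;12m🬂[38;2;11;28;13m[48;2;8;26;12m🬂[38;2;11;28;13m[48;2;8;26;12m🬂[38;2;11;28;13m[48;2;8;26;12m🬂[38;2;11;28;13m[48;2;8;26;12m🬂[38;2;11;28;13m[48;2;8;26;12m🬂[38;2;11;28;13m[48;2;8;26;12m🬂[38;2;11;28;13m[48;2;8;26;12m🬂[38;2;11;28;13m[48;2;8;26;12m🬂[0m
[38;2;7;25;11m[48;2;5;23;10m🬂[38;2;7;25;11m[48;2;5;23;10m🬂[38;2;7;25;11m[48;2;5;23;10m🬂[38;2;7;25;11m[48;2;5;23;10m🬂[38;2;7;25;11m[48;2;5;23;10m🬂[38;2;7;25;11m[48;2;5;23;10m🬂[38;2;7;25;11m[48;2;5;23;10m🬂[38;2;7;25;11m[48;2;5;23;10m🬂[38;2;7;25;11m[48;2;5;23;10m🬂[38;2;7;25;11m[48;2;5;23;10m🬂[38;2;7;25;11m[48;2;5;23;10m🬂[38;2;7;25;11m[48;2;5;23;10m🬂[0m
</frame>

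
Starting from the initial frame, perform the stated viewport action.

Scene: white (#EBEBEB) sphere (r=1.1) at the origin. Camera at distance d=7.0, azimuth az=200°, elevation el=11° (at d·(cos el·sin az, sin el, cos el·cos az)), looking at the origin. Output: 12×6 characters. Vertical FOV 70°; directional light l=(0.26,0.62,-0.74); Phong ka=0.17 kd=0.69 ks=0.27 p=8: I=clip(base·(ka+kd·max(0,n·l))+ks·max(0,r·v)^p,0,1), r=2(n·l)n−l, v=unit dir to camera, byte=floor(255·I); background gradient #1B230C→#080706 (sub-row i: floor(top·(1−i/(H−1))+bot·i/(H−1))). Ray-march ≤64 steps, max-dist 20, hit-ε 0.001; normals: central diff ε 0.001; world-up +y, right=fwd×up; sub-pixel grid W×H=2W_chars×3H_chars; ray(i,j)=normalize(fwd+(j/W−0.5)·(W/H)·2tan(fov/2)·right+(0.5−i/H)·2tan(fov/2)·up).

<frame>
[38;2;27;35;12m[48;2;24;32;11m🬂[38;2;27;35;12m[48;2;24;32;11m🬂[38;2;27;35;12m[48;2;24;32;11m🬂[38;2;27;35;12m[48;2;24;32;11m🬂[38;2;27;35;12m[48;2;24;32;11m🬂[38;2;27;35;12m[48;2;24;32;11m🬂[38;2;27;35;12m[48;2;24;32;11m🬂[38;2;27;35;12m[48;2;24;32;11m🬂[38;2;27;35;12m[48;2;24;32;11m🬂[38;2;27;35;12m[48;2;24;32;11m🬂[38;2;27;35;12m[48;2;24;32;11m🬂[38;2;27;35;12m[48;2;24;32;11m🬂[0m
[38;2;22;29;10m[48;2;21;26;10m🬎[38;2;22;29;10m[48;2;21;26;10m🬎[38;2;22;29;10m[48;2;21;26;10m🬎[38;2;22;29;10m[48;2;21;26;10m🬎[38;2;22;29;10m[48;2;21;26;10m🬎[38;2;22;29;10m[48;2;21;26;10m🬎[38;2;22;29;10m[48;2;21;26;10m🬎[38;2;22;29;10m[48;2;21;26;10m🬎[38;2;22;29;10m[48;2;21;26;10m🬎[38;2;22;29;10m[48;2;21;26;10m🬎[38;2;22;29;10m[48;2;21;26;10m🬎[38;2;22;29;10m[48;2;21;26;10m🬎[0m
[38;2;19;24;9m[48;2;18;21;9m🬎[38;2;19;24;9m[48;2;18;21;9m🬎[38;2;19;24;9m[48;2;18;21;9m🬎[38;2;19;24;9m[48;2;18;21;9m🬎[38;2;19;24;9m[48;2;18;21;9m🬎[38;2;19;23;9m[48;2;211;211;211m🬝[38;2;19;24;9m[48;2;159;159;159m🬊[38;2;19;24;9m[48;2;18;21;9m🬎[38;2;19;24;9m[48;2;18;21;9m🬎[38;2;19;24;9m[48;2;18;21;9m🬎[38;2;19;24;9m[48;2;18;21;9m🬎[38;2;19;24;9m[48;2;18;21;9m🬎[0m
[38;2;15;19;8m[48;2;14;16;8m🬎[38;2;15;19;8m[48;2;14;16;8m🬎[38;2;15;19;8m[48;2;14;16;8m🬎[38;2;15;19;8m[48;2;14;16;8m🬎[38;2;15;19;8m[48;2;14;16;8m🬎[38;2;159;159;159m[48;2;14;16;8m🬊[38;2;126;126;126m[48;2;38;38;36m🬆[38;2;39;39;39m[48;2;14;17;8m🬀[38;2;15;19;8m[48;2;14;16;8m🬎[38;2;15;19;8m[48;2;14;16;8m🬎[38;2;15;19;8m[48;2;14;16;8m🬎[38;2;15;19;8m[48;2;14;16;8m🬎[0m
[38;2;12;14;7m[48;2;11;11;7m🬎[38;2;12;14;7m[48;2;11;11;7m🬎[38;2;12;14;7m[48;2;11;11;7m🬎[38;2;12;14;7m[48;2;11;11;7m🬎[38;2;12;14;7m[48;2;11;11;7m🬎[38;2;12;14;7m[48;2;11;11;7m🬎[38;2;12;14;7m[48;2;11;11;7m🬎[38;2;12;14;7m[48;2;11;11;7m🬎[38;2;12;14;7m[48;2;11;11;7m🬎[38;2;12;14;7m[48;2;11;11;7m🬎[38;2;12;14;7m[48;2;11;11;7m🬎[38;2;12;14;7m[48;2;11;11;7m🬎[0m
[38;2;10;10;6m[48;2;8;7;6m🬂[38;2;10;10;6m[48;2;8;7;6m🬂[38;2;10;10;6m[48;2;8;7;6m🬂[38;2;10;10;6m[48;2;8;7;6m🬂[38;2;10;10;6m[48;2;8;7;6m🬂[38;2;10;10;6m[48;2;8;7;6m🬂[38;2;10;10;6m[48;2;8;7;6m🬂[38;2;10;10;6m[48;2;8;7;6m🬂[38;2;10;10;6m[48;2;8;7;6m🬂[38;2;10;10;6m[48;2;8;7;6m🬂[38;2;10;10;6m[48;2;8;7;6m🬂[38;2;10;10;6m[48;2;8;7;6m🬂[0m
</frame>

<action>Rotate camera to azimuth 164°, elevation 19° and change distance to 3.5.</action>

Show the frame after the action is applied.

<frame>
[38;2;27;35;12m[48;2;24;32;11m🬂[38;2;27;35;12m[48;2;24;32;11m🬂[38;2;27;35;12m[48;2;24;32;11m🬂[38;2;27;35;12m[48;2;24;32;11m🬂[38;2;27;35;12m[48;2;24;32;11m🬂[38;2;27;35;12m[48;2;24;32;11m🬂[38;2;27;35;12m[48;2;24;32;11m🬂[38;2;27;35;12m[48;2;24;32;11m🬂[38;2;27;35;12m[48;2;24;32;11m🬂[38;2;27;35;12m[48;2;24;32;11m🬂[38;2;27;35;12m[48;2;24;32;11m🬂[38;2;27;35;12m[48;2;24;32;11m🬂[0m
[38;2;22;29;10m[48;2;21;26;10m🬎[38;2;22;29;10m[48;2;21;26;10m🬎[38;2;22;29;10m[48;2;21;26;10m🬎[38;2;22;29;10m[48;2;21;26;10m🬎[38;2;22;29;10m[48;2;21;26;10m🬎[38;2;22;28;10m[48;2;165;165;165m🬝[38;2;22;29;10m[48;2;167;167;167m🬎[38;2;22;29;10m[48;2;21;26;10m🬎[38;2;22;29;10m[48;2;21;26;10m🬎[38;2;22;29;10m[48;2;21;26;10m🬎[38;2;22;29;10m[48;2;21;26;10m🬎[38;2;22;29;10m[48;2;21;26;10m🬎[0m
[38;2;19;24;9m[48;2;18;21;9m🬎[38;2;19;24;9m[48;2;18;21;9m🬎[38;2;19;24;9m[48;2;18;21;9m🬎[38;2;19;24;9m[48;2;18;21;9m🬎[38;2;19;24;9m[48;2;157;157;157m🬄[38;2;195;195;195m[48;2;236;236;236m🬝[38;2;207;207;207m[48;2;255;255;255m🬬[38;2;129;129;129m[48;2;177;177;177m🬁[38;2;124;124;124m[48;2;19;23;9m🬏[38;2;19;24;9m[48;2;18;21;9m🬎[38;2;19;24;9m[48;2;18;21;9m🬎[38;2;19;24;9m[48;2;18;21;9m🬎[0m
[38;2;15;19;8m[48;2;14;16;8m🬎[38;2;15;19;8m[48;2;14;16;8m🬎[38;2;15;19;8m[48;2;14;16;8m🬎[38;2;15;19;8m[48;2;14;16;8m🬎[38;2;142;142;142m[48;2;14;16;8m🬬[38;2;201;201;201m[48;2;167;167;167m🬂[38;2;220;220;220m[48;2;172;172;172m🬂[38;2;170;170;170m[48;2;141;141;141m🬆[38;2;113;113;113m[48;2;14;17;8m🬄[38;2;15;19;8m[48;2;14;16;8m🬎[38;2;15;19;8m[48;2;14;16;8m🬎[38;2;15;19;8m[48;2;14;16;8m🬎[0m
[38;2;12;14;7m[48;2;11;11;7m🬎[38;2;12;14;7m[48;2;11;11;7m🬎[38;2;12;14;7m[48;2;11;11;7m🬎[38;2;12;14;7m[48;2;11;11;7m🬎[38;2;69;69;69m[48;2;11;12;7m🬁[38;2;111;111;111m[48;2;11;11;7m🬊[38;2;119;119;119m[48;2;31;31;29m🬆[38;2;117;117;117m[48;2;21;21;17m🬀[38;2;12;14;7m[48;2;11;11;7m🬎[38;2;12;14;7m[48;2;11;11;7m🬎[38;2;12;14;7m[48;2;11;11;7m🬎[38;2;12;14;7m[48;2;11;11;7m🬎[0m
[38;2;10;10;6m[48;2;8;7;6m🬂[38;2;10;10;6m[48;2;8;7;6m🬂[38;2;10;10;6m[48;2;8;7;6m🬂[38;2;10;10;6m[48;2;8;7;6m🬂[38;2;10;10;6m[48;2;8;7;6m🬂[38;2;10;10;6m[48;2;8;7;6m🬂[38;2;10;10;6m[48;2;8;7;6m🬂[38;2;10;10;6m[48;2;8;7;6m🬂[38;2;10;10;6m[48;2;8;7;6m🬂[38;2;10;10;6m[48;2;8;7;6m🬂[38;2;10;10;6m[48;2;8;7;6m🬂[38;2;10;10;6m[48;2;8;7;6m🬂[0m
</frame>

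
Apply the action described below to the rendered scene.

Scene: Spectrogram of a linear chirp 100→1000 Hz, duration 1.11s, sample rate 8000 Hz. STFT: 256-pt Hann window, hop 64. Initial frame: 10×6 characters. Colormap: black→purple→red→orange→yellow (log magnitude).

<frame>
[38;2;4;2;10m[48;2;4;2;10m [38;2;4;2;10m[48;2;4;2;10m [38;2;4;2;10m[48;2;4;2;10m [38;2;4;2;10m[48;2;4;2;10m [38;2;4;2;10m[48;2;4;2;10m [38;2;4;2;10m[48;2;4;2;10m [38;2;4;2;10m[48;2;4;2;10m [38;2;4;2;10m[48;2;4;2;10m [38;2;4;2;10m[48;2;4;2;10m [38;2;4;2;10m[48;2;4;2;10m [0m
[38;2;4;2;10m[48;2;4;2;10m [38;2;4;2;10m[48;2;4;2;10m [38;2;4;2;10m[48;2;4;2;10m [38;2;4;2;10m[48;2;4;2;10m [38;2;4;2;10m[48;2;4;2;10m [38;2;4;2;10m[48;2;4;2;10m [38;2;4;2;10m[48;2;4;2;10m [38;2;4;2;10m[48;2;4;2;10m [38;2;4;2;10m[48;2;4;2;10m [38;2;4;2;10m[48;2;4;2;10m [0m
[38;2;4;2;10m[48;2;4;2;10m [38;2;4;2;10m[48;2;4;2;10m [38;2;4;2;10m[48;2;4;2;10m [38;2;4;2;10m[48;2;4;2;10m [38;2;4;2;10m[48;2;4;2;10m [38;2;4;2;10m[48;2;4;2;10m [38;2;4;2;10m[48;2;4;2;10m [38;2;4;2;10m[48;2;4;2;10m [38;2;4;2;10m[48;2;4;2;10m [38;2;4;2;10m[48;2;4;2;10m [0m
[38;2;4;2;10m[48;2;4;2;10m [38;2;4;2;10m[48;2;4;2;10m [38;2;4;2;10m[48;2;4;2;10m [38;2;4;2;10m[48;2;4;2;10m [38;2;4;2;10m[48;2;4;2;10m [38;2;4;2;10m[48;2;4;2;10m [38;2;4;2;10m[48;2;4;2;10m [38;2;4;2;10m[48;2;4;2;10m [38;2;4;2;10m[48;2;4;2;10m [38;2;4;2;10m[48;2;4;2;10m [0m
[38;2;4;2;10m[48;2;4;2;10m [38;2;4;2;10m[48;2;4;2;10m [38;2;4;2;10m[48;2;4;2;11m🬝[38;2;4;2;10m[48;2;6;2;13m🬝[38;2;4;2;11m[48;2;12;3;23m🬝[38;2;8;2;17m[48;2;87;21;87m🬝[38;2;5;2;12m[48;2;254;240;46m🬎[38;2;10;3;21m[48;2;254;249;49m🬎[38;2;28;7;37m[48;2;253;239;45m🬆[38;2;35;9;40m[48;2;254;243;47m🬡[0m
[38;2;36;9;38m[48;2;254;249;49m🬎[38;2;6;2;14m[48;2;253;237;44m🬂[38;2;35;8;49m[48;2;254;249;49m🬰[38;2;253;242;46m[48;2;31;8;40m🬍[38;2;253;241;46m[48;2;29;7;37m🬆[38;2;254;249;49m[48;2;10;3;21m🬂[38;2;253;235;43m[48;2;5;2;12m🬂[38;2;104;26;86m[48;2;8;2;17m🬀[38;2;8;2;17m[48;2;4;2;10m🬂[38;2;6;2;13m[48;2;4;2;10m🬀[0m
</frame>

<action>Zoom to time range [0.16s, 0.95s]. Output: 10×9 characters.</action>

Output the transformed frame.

<frame>
[38;2;4;2;10m[48;2;4;2;10m [38;2;4;2;10m[48;2;4;2;10m [38;2;4;2;10m[48;2;4;2;10m [38;2;4;2;10m[48;2;4;2;10m [38;2;4;2;10m[48;2;4;2;10m [38;2;4;2;10m[48;2;4;2;10m [38;2;4;2;10m[48;2;4;2;10m [38;2;4;2;10m[48;2;4;2;10m [38;2;4;2;10m[48;2;4;2;10m [38;2;4;2;10m[48;2;4;2;10m [0m
[38;2;4;2;10m[48;2;4;2;10m [38;2;4;2;10m[48;2;4;2;10m [38;2;4;2;10m[48;2;4;2;10m [38;2;4;2;10m[48;2;4;2;10m [38;2;4;2;10m[48;2;4;2;10m [38;2;4;2;10m[48;2;4;2;10m [38;2;4;2;10m[48;2;4;2;10m [38;2;4;2;10m[48;2;4;2;10m [38;2;4;2;10m[48;2;4;2;10m [38;2;4;2;10m[48;2;4;2;10m [0m
[38;2;4;2;10m[48;2;4;2;10m [38;2;4;2;10m[48;2;4;2;10m [38;2;4;2;10m[48;2;4;2;10m [38;2;4;2;10m[48;2;4;2;10m [38;2;4;2;10m[48;2;4;2;10m [38;2;4;2;10m[48;2;4;2;10m [38;2;4;2;10m[48;2;4;2;10m [38;2;4;2;10m[48;2;4;2;10m [38;2;4;2;10m[48;2;4;2;10m [38;2;4;2;10m[48;2;4;2;10m [0m
[38;2;4;2;10m[48;2;4;2;10m [38;2;4;2;10m[48;2;4;2;10m [38;2;4;2;10m[48;2;4;2;10m [38;2;4;2;10m[48;2;4;2;10m [38;2;4;2;10m[48;2;4;2;10m [38;2;4;2;10m[48;2;4;2;10m [38;2;4;2;10m[48;2;4;2;10m [38;2;4;2;10m[48;2;4;2;10m [38;2;4;2;10m[48;2;4;2;10m [38;2;4;2;10m[48;2;4;2;10m [0m
[38;2;4;2;10m[48;2;4;2;10m [38;2;4;2;10m[48;2;4;2;10m [38;2;4;2;10m[48;2;4;2;10m [38;2;4;2;10m[48;2;4;2;10m [38;2;4;2;10m[48;2;4;2;10m [38;2;4;2;10m[48;2;4;2;10m [38;2;4;2;10m[48;2;4;2;10m [38;2;4;2;10m[48;2;4;2;10m [38;2;4;2;10m[48;2;4;2;10m [38;2;4;2;10m[48;2;4;2;10m [0m
[38;2;4;2;10m[48;2;4;2;10m [38;2;4;2;10m[48;2;4;2;10m [38;2;4;2;10m[48;2;4;2;10m [38;2;4;2;10m[48;2;4;2;10m [38;2;4;2;10m[48;2;4;2;10m [38;2;4;2;10m[48;2;4;2;10m [38;2;4;2;10m[48;2;4;2;10m [38;2;4;2;10m[48;2;4;2;10m [38;2;4;2;10m[48;2;4;2;10m [38;2;4;2;10m[48;2;4;2;10m [0m
[38;2;4;2;10m[48;2;4;2;10m [38;2;4;2;10m[48;2;4;2;10m [38;2;4;2;10m[48;2;4;2;10m [38;2;4;2;10m[48;2;4;2;10m [38;2;4;2;10m[48;2;4;2;10m [38;2;4;2;10m[48;2;4;2;11m🬎[38;2;4;2;10m[48;2;5;2;11m🬎[38;2;4;2;10m[48;2;6;2;14m🬎[38;2;4;2;10m[48;2;11;3;23m🬎[38;2;8;2;18m[48;2;100;25;86m🬝[0m
[38;2;4;2;10m[48;2;8;2;17m🬎[38;2;4;2;11m[48;2;16;4;30m🬎[38;2;13;3;25m[48;2;205;63;71m🬝[38;2;8;2;18m[48;2;253;230;41m🬎[38;2;60;15;43m[48;2;254;249;49m🬎[38;2;8;2;17m[48;2;253;236;44m🬂[38;2;34;8;54m[48;2;247;206;43m🬡[38;2;253;233;42m[48;2;48;12;52m🬍[38;2;253;226;40m[48;2;8;2;17m🬎[38;2;254;249;49m[48;2;27;7;39m🬂[0m
[38;2;242;199;51m[48;2;15;3;28m🬎[38;2;240;193;54m[48;2;7;2;16m🬎[38;2;254;249;49m[48;2;21;5;39m🬂[38;2;254;244;47m[48;2;7;2;16m🬂[38;2;228;109;39m[48;2;15;4;27m🬀[38;2;24;6;44m[48;2;6;2;13m🬀[38;2;8;2;17m[48;2;4;2;10m🬂[38;2;5;2;12m[48;2;4;2;10m🬂[38;2;4;2;11m[48;2;4;2;10m🬂[38;2;4;2;10m[48;2;4;2;10m [0m
</frame>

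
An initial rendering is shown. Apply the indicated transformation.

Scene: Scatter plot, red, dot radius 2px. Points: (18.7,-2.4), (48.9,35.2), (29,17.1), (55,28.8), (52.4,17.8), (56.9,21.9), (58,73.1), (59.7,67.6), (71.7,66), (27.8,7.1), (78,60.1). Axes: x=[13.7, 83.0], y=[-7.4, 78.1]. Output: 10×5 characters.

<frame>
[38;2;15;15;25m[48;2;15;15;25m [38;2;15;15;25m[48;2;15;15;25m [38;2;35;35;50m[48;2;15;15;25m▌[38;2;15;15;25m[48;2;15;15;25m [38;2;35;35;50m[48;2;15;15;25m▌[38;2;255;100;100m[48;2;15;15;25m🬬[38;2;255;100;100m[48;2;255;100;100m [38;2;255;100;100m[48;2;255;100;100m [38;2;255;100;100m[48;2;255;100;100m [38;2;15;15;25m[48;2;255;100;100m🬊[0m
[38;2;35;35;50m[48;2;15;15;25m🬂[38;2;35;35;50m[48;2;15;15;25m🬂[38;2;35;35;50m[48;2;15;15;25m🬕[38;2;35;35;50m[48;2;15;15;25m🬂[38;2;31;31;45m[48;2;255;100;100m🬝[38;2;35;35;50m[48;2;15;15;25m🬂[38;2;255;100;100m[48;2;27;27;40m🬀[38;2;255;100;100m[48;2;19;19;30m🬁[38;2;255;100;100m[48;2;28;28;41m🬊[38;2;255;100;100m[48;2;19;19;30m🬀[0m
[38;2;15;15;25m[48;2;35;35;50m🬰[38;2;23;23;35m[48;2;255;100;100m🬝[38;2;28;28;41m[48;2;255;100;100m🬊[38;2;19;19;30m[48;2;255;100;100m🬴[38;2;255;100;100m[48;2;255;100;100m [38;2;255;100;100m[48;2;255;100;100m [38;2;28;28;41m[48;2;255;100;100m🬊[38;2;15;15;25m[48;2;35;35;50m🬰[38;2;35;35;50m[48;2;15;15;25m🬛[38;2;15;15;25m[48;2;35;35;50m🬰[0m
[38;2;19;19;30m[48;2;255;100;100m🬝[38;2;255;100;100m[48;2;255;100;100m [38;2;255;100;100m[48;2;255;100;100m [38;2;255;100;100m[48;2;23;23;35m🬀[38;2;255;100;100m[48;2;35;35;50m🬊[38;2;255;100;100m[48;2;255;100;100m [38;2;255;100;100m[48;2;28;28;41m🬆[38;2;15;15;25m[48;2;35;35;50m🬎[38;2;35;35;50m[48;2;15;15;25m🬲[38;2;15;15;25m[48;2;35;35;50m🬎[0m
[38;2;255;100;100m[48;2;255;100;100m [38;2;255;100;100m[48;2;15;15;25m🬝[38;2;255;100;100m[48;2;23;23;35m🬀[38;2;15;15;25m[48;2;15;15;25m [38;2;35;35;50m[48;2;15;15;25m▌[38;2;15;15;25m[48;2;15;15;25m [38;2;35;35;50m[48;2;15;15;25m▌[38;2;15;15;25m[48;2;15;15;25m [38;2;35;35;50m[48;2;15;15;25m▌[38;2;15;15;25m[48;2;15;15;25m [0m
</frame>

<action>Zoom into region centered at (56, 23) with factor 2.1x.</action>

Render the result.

<frame>
[38;2;15;15;25m[48;2;15;15;25m [38;2;15;15;25m[48;2;255;100;100m🬝[38;2;35;35;50m[48;2;255;100;100m🬀[38;2;15;15;25m[48;2;255;100;100m🬊[38;2;35;35;50m[48;2;15;15;25m▌[38;2;15;15;25m[48;2;15;15;25m [38;2;35;35;50m[48;2;15;15;25m▌[38;2;15;15;25m[48;2;15;15;25m [38;2;35;35;50m[48;2;15;15;25m▌[38;2;15;15;25m[48;2;15;15;25m [0m
[38;2;35;35;50m[48;2;15;15;25m🬂[38;2;35;35;50m[48;2;15;15;25m🬂[38;2;255;100;100m[48;2;28;28;41m🬊[38;2;255;100;100m[48;2;25;25;37m🬶[38;2;255;100;100m[48;2;35;35;50m🬺[38;2;23;23;35m[48;2;255;100;100m🬬[38;2;35;35;50m[48;2;15;15;25m🬕[38;2;35;35;50m[48;2;15;15;25m🬂[38;2;35;35;50m[48;2;15;15;25m🬕[38;2;35;35;50m[48;2;15;15;25m🬂[0m
[38;2;15;15;25m[48;2;35;35;50m🬰[38;2;15;15;25m[48;2;35;35;50m🬰[38;2;31;31;45m[48;2;255;100;100m🬝[38;2;15;15;25m[48;2;255;100;100m🬀[38;2;255;100;100m[48;2;255;100;100m [38;2;255;100;100m[48;2;255;100;100m [38;2;27;27;40m[48;2;255;100;100m🬸[38;2;15;15;25m[48;2;35;35;50m🬰[38;2;35;35;50m[48;2;15;15;25m🬛[38;2;15;15;25m[48;2;35;35;50m🬰[0m
[38;2;15;15;25m[48;2;35;35;50m🬎[38;2;15;15;25m[48;2;35;35;50m🬎[38;2;35;35;50m[48;2;15;15;25m🬲[38;2;255;100;100m[48;2;28;28;41m🬊[38;2;255;100;100m[48;2;27;27;40m🬀[38;2;255;100;100m[48;2;23;23;35m🬀[38;2;35;35;50m[48;2;15;15;25m🬲[38;2;15;15;25m[48;2;35;35;50m🬎[38;2;35;35;50m[48;2;15;15;25m🬲[38;2;15;15;25m[48;2;35;35;50m🬎[0m
[38;2;15;15;25m[48;2;15;15;25m [38;2;15;15;25m[48;2;15;15;25m [38;2;35;35;50m[48;2;15;15;25m▌[38;2;15;15;25m[48;2;15;15;25m [38;2;35;35;50m[48;2;15;15;25m▌[38;2;15;15;25m[48;2;15;15;25m [38;2;35;35;50m[48;2;15;15;25m▌[38;2;15;15;25m[48;2;15;15;25m [38;2;35;35;50m[48;2;15;15;25m▌[38;2;15;15;25m[48;2;15;15;25m [0m
</frame>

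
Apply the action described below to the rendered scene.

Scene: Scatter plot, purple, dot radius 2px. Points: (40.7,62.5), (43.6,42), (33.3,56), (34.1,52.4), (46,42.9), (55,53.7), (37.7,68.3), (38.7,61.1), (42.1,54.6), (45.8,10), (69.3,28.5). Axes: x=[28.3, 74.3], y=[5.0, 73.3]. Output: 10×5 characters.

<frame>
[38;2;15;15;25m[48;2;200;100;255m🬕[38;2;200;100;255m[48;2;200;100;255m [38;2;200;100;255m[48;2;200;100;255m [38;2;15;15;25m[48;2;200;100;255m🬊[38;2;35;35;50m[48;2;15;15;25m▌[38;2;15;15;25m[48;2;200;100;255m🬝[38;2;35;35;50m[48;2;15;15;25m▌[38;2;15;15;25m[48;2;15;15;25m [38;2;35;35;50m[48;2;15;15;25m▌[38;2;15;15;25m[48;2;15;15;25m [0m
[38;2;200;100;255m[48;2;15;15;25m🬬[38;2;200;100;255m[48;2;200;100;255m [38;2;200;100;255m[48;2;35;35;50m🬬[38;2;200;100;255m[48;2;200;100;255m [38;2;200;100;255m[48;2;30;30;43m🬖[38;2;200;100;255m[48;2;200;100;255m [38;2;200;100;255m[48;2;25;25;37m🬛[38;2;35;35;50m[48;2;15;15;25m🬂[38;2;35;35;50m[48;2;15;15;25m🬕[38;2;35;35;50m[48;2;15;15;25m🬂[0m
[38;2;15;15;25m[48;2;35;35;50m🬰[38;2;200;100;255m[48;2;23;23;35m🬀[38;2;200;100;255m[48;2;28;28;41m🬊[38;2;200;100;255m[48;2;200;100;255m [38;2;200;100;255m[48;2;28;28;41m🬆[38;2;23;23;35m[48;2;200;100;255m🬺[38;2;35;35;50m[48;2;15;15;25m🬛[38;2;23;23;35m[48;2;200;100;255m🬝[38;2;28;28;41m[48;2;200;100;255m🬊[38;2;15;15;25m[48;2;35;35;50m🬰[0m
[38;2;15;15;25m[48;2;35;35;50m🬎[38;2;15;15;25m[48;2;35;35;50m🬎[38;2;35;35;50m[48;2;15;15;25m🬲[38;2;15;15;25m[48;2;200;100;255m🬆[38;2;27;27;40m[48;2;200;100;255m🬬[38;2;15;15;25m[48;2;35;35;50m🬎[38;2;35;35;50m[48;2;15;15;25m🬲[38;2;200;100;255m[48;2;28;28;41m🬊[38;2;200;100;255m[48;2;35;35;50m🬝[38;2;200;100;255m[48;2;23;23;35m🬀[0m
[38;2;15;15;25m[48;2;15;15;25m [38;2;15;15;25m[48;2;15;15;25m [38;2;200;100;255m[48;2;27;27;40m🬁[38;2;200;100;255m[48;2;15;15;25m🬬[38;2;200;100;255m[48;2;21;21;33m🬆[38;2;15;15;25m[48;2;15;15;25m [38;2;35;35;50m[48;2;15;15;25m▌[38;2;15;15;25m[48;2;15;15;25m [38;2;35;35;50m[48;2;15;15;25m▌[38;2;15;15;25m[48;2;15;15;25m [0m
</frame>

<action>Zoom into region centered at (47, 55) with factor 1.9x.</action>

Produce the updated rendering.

<frame>
[38;2;15;15;25m[48;2;200;100;255m🬐[38;2;200;100;255m[48;2;200;100;255m [38;2;20;20;31m[48;2;200;100;255m🬨[38;2;15;15;25m[48;2;15;15;25m [38;2;35;35;50m[48;2;15;15;25m▌[38;2;15;15;25m[48;2;15;15;25m [38;2;35;35;50m[48;2;15;15;25m▌[38;2;15;15;25m[48;2;15;15;25m [38;2;35;35;50m[48;2;15;15;25m▌[38;2;15;15;25m[48;2;15;15;25m [0m
[38;2;200;100;255m[48;2;25;25;37m🬫[38;2;200;100;255m[48;2;200;100;255m [38;2;200;100;255m[48;2;200;100;255m [38;2;200;100;255m[48;2;23;23;35m🬃[38;2;35;35;50m[48;2;15;15;25m🬕[38;2;35;35;50m[48;2;15;15;25m🬂[38;2;35;35;50m[48;2;15;15;25m🬕[38;2;23;23;35m[48;2;200;100;255m🬝[38;2;35;35;50m[48;2;15;15;25m🬕[38;2;35;35;50m[48;2;15;15;25m🬂[0m
[38;2;200;100;255m[48;2;15;15;25m🬺[38;2;200;100;255m[48;2;21;21;33m🬗[38;2;200;100;255m[48;2;200;100;255m [38;2;200;100;255m[48;2;15;15;25m🬛[38;2;35;35;50m[48;2;15;15;25m🬛[38;2;15;15;25m[48;2;35;35;50m🬰[38;2;27;27;40m[48;2;200;100;255m🬴[38;2;200;100;255m[48;2;200;100;255m [38;2;200;100;255m[48;2;15;15;25m🬛[38;2;15;15;25m[48;2;35;35;50m🬰[0m
[38;2;200;100;255m[48;2;28;28;41m🬆[38;2;15;15;25m[48;2;35;35;50m🬎[38;2;200;100;255m[48;2;30;30;43m🬠[38;2;15;15;25m[48;2;200;100;255m🬂[38;2;200;100;255m[48;2;15;15;25m🬺[38;2;19;19;30m[48;2;200;100;255m🬬[38;2;35;35;50m[48;2;15;15;25m🬲[38;2;23;23;35m[48;2;200;100;255m🬺[38;2;35;35;50m[48;2;15;15;25m🬲[38;2;15;15;25m[48;2;35;35;50m🬎[0m
[38;2;15;15;25m[48;2;15;15;25m [38;2;15;15;25m[48;2;15;15;25m [38;2;200;100;255m[48;2;28;28;41m🬊[38;2;200;100;255m[48;2;15;15;25m🬝[38;2;200;100;255m[48;2;21;21;33m🬆[38;2;15;15;25m[48;2;15;15;25m [38;2;35;35;50m[48;2;15;15;25m▌[38;2;15;15;25m[48;2;15;15;25m [38;2;35;35;50m[48;2;15;15;25m▌[38;2;15;15;25m[48;2;15;15;25m [0m
</frame>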